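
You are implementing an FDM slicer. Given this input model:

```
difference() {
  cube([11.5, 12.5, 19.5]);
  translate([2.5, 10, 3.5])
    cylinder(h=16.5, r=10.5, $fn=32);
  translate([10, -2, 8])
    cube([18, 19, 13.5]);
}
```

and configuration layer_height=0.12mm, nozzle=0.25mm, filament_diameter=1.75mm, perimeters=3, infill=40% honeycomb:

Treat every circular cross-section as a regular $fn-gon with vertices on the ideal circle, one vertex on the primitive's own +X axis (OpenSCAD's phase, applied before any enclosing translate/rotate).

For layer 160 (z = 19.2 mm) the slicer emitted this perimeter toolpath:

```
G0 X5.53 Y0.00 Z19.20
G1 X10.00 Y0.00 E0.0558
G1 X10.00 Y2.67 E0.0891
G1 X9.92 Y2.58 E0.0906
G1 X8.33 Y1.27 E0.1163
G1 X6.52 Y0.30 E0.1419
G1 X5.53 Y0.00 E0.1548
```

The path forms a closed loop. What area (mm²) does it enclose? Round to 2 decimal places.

Apply the shoelace formula to the sequence of (X, Y) vertices; enclosed area = 4.84 mm².

4.84 mm²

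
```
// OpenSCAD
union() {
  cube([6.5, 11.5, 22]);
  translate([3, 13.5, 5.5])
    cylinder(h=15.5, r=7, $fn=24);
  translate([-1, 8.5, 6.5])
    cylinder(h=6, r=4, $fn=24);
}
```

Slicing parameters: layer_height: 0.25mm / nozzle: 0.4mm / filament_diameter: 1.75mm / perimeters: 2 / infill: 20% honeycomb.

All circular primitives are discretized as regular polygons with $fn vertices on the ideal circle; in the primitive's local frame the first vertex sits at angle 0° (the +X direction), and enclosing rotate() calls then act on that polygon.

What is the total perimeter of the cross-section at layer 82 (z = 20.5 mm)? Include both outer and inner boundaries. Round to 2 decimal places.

At z = 20.5 mm: the cube is present — its section is the full 6.5×11.5 rectangle (perimeter 36.00 mm); the cylinder at (3, 13.5): section is a regular 24-gon, circumradius r=7 (perimeter = 2·24·7.000·sin(180°/24) = 43.86 mm); the cylinder at (-1, 8.5) is absent (z outside [6.5, 12.5]); Taking the union: the regions partially overlap (shared area 30.50 mm²), so the edge portions inside another operand are dropped and the merged outline is re-measured after clipping — boundary = 58.26 mm. Overall, the cross-section is a single solid region. Total boundary length (outer) = 58.26 mm.

58.26 mm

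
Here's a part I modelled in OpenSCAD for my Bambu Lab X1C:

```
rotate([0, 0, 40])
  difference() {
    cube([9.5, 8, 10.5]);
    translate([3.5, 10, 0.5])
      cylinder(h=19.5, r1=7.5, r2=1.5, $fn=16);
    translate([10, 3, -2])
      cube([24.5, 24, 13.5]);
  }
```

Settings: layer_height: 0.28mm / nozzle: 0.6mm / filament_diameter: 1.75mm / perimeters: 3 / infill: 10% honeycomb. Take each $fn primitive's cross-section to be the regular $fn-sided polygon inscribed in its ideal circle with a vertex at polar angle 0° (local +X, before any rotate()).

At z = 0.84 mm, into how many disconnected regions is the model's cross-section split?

1

At z = 0.84 mm: the cube is present — its section is the full 9.5×8 rectangle; the cone at (3.5, 10) contributes a regular 16-gon of circumradius 7.395 (interpolated between r1=7.5 and r2=1.5 at t=0.017); the cube at (10, 3) (footprint 24.5×24) is included at this height; After the difference (first − rest): starting from the 9.5×8 cube, the cone at (3.5, 10) partially overlaps it — only the 43.75 mm² overlap (of its 167.44 mm²) is removed, clipping the outline; the 24.5×24 cube at (10, 3) misses the remaining region (no effect) — 1 connected region; (whole slice rotated 40° about Z — lengths, areas and connectivity unchanged). The result has 1 disconnected region.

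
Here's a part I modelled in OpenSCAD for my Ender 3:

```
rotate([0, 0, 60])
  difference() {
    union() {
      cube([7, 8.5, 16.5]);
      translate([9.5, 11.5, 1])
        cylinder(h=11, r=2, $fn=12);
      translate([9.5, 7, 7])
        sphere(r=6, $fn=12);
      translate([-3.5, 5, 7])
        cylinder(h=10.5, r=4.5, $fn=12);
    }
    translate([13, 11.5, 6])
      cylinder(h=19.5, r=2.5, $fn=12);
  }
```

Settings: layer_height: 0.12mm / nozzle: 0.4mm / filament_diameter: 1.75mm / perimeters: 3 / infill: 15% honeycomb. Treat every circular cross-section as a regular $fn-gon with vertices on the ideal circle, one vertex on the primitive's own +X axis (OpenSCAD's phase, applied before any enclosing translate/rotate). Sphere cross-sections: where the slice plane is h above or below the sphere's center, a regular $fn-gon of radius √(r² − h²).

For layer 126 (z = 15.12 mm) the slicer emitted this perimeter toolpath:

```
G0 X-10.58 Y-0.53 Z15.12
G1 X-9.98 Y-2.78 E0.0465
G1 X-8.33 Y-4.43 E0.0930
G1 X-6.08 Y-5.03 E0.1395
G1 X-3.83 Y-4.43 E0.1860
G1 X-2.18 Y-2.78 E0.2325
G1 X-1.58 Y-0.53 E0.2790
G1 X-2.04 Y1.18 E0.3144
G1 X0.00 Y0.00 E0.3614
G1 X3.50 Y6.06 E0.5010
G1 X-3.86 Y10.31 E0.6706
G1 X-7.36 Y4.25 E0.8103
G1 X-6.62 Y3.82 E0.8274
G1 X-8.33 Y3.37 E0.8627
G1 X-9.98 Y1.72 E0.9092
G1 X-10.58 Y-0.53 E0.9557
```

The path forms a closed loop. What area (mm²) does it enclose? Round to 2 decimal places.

Apply the shoelace formula to the sequence of (X, Y) vertices; enclosed area = 116.95 mm².

116.95 mm²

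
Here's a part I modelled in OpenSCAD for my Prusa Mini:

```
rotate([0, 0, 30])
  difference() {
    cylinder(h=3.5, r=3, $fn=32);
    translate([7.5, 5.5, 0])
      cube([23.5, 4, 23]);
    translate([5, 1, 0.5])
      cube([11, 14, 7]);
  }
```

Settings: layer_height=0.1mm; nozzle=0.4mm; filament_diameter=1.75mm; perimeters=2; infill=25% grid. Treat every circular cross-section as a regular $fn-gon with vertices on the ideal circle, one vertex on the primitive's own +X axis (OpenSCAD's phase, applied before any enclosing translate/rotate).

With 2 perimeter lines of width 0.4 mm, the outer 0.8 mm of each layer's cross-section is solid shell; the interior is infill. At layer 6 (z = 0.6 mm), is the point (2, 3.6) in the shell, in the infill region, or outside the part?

At z = 0.6 mm: the r=3 cylinder gives a regular 32-gon of circumradius 3 (constant along its height); the cube at (7.5, 5.5) (footprint 23.5×4) is included at this height; the 11×14 cube at (5, 1) contributes its full rectangle; Subtracting the remaining from the first: starting from the r=3 cylinder, the 23.5×4 cube at (7.5, 5.5) misses the remaining region (no effect); the 11×14 cube at (5, 1) misses the remaining region (no effect) — 1 connected region; (rotated 30° about Z; rotation is an isometry so areas/perimeters/island counts are preserved). Overall, the cross-section is a single solid region. Undo the 30° rotation: the query point maps to (3.532, 2.118) in the un-rotated model frame. The nearest boundary edge runs (2.49, 1.67)→(2.77, 1.15); distance from the point to it = 1.13 mm. The point is not inside any of the regions above, so it lies outside the cross-section (1.13 mm from the nearest boundary).

outside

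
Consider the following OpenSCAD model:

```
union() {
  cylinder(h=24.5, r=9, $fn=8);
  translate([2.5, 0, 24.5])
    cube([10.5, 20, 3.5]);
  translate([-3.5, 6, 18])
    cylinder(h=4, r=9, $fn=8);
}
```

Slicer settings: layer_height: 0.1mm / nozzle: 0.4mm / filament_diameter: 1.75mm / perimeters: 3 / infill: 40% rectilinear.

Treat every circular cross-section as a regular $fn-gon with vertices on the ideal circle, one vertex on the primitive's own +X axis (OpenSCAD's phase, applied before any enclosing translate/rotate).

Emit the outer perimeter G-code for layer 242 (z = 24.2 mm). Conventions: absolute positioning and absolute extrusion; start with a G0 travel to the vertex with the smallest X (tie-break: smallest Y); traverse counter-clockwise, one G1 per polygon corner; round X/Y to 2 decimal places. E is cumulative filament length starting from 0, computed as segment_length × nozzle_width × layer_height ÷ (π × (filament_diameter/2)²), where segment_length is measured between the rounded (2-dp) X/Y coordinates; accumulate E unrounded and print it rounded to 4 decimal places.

At z = 24.2 mm: the r=9 cylinder contributes a regular 8-gon of circumradius 9; the cube at (2.5, 0) is absent (z outside [24.5, 28]); the cylinder at (-3.5, 6) is not intersected at this z (z outside [18, 22]); Merging all regions: only the r=9 cylinder is present, so the union is just that shape — 1 connected region. The outline is a single polygon with 8 vertices. Extrusion per mm of travel: 0.4 × 0.1 / (π × 0.875²) = 0.016630. Accumulating E over each segment gives final E = 0.9161.

G0 X-9.00 Y0.00 Z24.20
G1 X-6.36 Y-6.36 E0.1145
G1 X0.00 Y-9.00 E0.2290
G1 X6.36 Y-6.36 E0.3436
G1 X9.00 Y0.00 E0.4581
G1 X6.36 Y6.36 E0.5726
G1 X0.00 Y9.00 E0.6871
G1 X-6.36 Y6.36 E0.8016
G1 X-9.00 Y0.00 E0.9161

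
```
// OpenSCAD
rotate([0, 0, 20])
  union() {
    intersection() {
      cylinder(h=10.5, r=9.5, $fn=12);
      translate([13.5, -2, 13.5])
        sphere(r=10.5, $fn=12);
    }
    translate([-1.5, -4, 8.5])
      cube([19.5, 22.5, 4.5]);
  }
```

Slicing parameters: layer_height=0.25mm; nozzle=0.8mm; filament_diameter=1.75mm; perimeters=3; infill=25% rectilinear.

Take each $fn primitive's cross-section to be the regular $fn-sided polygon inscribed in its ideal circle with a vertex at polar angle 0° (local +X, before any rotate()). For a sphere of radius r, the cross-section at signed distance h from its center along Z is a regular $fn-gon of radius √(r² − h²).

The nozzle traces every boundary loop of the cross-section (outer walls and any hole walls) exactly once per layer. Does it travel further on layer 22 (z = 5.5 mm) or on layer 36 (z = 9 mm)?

layer 36 (z = 9 mm)

Layer 22 (z = 5.5): the cylinder: section is a regular 12-gon, circumradius r=9.5 (perimeter = 2·12·9.500·sin(180°/12) = 59.01 mm); the sphere at (13.5, -2): section is a regular 12-gon, circumradius = √(r²−h²) = √(10.5²−8²) = 6.801 (perimeter = 2·12·6.801·sin(180°/12) = 42.24 mm); Keeping only the common overlap: the r=10.5 sphere at (13.5, -2) partially overlaps the r=9.5 cylinder; clipping to the common part keeps 12.53 mm² — boundary = 17.19 mm; the cube at (-1.5, -4) is not intersected at this z (z outside [8.5, 13]); Merging all regions: only the result so far is present, so the union is just that shape — boundary = 17.19 mm; (rotated 20° about Z; rotation is an isometry so areas/perimeters/island counts are preserved). So its perimeter = 17.19 mm. Layer 36 (z = 9): the r=9.5 cylinder contributes a regular 12-gon of circumradius 9.5 (perimeter = 2·12·9.500·sin(180°/12) = 59.01 mm); the sphere at (13.5, -2): section is a regular 12-gon, circumradius = √(r²−h²) = √(10.5²−4.5²) = 9.487 (perimeter = 2·12·9.487·sin(180°/12) = 58.93 mm); After intersecting: the r=10.5 sphere at (13.5, -2) partially overlaps the r=9.5 cylinder; clipping to the common part keeps 42.35 mm² — boundary = 27.98 mm; the cube at (-1.5, -4) is present — its section is the full 19.5×22.5 rectangle (perimeter 84.00 mm); Taking the union: the regions partially overlap (shared area 34.95 mm²), so the edge portions inside another operand are dropped and the merged outline is re-measured after clipping — boundary = 87.90 mm; (whole slice rotated 20° about Z — lengths, areas and connectivity unchanged). So its perimeter = 87.90 mm. Layer 36 is larger (87.90 vs 17.19 mm).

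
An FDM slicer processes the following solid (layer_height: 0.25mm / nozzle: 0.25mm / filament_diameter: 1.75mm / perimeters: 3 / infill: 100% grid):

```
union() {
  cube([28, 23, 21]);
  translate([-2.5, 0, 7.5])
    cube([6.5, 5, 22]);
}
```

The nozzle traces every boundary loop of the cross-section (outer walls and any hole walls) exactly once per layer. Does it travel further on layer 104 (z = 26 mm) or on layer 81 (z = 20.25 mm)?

Layer 104 (z = 26): the cube is not intersected at this z (z outside [0, 21]); the cube at (-2.5, 0) is present — its section is the full 6.5×5 rectangle (perimeter 23.00 mm); Taking the union: only the 6.5×5 cube at (-2.5, 0) is present, so the union is just that shape — boundary = 23.00 mm. So its perimeter = 23.00 mm. Layer 81 (z = 20.25): the cube is present — its section is the full 28×23 rectangle (perimeter 102.00 mm); the 6.5×5 cube at (-2.5, 0) contributes its full rectangle (perimeter 23.00 mm); Combining (union): the regions partially overlap (shared area 20.00 mm²), so the edge portions inside another operand are dropped and the merged outline is re-measured after clipping — boundary = 107.00 mm. So its perimeter = 107.00 mm. Layer 81 is larger (107.00 vs 23.00 mm).

layer 81 (z = 20.25 mm)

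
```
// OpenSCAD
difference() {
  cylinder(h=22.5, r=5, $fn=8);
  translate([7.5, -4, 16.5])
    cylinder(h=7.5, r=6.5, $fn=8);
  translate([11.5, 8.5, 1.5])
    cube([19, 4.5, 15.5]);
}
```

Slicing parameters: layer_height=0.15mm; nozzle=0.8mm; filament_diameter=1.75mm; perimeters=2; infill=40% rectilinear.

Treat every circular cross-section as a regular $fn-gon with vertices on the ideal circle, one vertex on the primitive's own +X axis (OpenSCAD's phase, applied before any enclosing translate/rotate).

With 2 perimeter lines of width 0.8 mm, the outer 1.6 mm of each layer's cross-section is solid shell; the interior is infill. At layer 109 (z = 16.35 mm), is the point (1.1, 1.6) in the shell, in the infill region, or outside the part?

infill

At z = 16.35 mm: the cylinder: section is a regular 8-gon, circumradius r=5; the cylinder at (7.5, -4) is absent (z outside [16.5, 24]); the cube at (11.5, 8.5) is present — its section is the full 19×4.5 rectangle; Subtracting the remaining from the first: starting from the r=5 cylinder, the 19×4.5 cube at (11.5, 8.5) misses the remaining region (no effect) — 1 connected region. Overall, the cross-section is a single solid region. The nearest boundary edge runs (0.00, 5.00)→(3.54, 3.54); distance from the point to it = 2.72 mm. The point is inside the cross-section and 2.72 mm from the nearest boundary — more than the 1.6 mm shell width (2 × 0.8), so it's in the infill interior.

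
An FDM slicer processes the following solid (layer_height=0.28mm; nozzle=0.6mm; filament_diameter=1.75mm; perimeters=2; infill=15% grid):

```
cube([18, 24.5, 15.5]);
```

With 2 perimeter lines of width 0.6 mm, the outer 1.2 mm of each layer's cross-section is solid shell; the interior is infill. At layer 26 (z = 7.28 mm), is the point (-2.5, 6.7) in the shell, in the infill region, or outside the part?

outside

At z = 7.28 mm: the cube (footprint 18×24.5) is included at this height. Overall, the cross-section is a single solid region. The nearest boundary edge runs (0.00, 24.50)→(0.00, 0.00); distance from the point to it = 2.50 mm. The point is not inside any of the regions above, so it lies outside the cross-section (2.50 mm from the nearest boundary).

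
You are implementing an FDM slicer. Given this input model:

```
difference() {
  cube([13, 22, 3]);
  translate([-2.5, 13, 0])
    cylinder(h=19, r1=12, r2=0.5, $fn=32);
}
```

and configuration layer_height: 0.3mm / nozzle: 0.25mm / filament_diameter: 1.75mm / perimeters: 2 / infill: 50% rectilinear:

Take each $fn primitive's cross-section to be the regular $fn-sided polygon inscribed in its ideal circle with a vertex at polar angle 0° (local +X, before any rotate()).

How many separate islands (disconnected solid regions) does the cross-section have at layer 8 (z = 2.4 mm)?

At z = 2.4 mm: the cube is present — its section is the full 13×22 rectangle; the cone at (-2.5, 13): at t=0.126 of its height the radius interpolates to r₁+(r₂−r₁)t = 10.547, giving a regular 32-gon of that circumradius; After the difference (first − rest): starting from the 13×22 cube, the cone at (-2.5, 13) partially overlaps it — only the 119.52 mm² overlap (of its 347.25 mm²) is removed, clipping the outline — 1 connected region. Overall, the cross-section is a single solid region. Island count = 1.

1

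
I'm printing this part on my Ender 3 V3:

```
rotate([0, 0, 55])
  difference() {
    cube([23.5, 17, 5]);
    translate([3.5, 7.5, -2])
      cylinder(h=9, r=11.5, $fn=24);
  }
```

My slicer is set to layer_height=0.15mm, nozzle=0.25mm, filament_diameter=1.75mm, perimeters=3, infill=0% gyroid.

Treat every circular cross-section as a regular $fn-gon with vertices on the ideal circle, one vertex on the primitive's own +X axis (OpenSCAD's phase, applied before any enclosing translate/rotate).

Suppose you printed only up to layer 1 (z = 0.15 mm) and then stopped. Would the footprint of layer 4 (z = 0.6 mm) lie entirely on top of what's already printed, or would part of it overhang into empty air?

entirely on top

Compare the two slices. At z = 0.15: the cube (footprint 23.5×17) is included at this height (area 399.50 mm²); the r=11.5 cylinder at (3.5, 7.5) contributes a regular 24-gon of circumradius 11.5 (area = (24/2)·11.500²·sin(360°/24) = 410.75 mm²); After the difference (first − rest): starting from the 23.5×17 cube (399.50 mm²), the r=11.5 cylinder at (3.5, 7.5) partially overlaps it — only the 232.93 mm² overlap (of its 410.75 mm²) is removed, clipping the outline — area = 166.57 mm²; (whole slice rotated 55° about Z — lengths, areas and connectivity unchanged). At z = 0.6: the 23.5×17 cube contributes its full rectangle (area 399.50 mm²); the cylinder at (3.5, 7.5): section is a regular 24-gon, circumradius r=11.5 (area = (24/2)·11.500²·sin(360°/24) = 410.75 mm²); Subtracting the remaining from the first: starting from the 23.5×17 cube (399.50 mm²), the r=11.5 cylinder at (3.5, 7.5) partially overlaps it — only the 232.93 mm² overlap (of its 410.75 mm²) is removed, clipping the outline — area = 166.57 mm²; (whole slice rotated 55° about Z — lengths, areas and connectivity unchanged). Checking containment: the cross-section at z = 0.6 is a subset of the cross-section at z = 0.15.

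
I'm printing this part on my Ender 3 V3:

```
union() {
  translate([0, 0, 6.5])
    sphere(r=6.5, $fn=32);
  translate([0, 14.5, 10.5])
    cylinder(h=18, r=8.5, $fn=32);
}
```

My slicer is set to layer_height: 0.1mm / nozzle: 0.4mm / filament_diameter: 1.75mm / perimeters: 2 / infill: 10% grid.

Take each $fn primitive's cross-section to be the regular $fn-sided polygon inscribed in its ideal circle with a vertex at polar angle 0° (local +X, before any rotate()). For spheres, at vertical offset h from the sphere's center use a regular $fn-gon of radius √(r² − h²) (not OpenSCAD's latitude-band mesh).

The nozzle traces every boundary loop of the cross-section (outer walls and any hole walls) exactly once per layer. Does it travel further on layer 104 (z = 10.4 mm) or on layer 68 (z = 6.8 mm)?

Layer 104 (z = 10.4): the r=6.5 sphere contributes a regular 32-gon of circumradius √(6.5²−3.9²) = 5.200 (perimeter = 2·32·5.200·sin(180°/32) = 32.62 mm); the cylinder at (0, 14.5) is not intersected at this z (z outside [10.5, 28.5]); Merging all regions: only the r=6.5 sphere is present, so the union is just that shape — boundary = 32.62 mm. So its perimeter = 32.62 mm. Layer 68 (z = 6.8): the sphere: section is a regular 32-gon, circumradius = √(r²−h²) = √(6.5²−0.3²) = 6.493 (perimeter = 2·32·6.493·sin(180°/32) = 40.73 mm); the cylinder at (0, 14.5) does not reach this height (z outside [10.5, 28.5]); Taking the union: only the r=6.5 sphere is present, so the union is just that shape — boundary = 40.73 mm. So its perimeter = 40.73 mm. Layer 68 is larger (40.73 vs 32.62 mm).

layer 68 (z = 6.8 mm)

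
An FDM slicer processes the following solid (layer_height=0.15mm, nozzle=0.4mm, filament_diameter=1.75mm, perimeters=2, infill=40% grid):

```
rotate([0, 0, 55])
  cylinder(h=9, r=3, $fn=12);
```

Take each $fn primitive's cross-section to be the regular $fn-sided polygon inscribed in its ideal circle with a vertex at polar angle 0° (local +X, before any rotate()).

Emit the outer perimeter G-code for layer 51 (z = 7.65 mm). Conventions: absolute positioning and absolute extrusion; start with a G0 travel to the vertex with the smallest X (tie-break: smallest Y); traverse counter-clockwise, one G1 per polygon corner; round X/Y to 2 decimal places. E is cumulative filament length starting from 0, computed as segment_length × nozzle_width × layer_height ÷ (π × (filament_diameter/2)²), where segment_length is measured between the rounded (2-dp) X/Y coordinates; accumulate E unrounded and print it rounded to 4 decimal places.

G0 X-2.99 Y0.26 Z7.65
G1 X-2.72 Y-1.27 E0.0388
G1 X-1.72 Y-2.46 E0.0775
G1 X-0.26 Y-2.99 E0.1163
G1 X1.27 Y-2.72 E0.1550
G1 X2.46 Y-1.72 E0.1938
G1 X2.99 Y-0.26 E0.2326
G1 X2.72 Y1.27 E0.2713
G1 X1.72 Y2.46 E0.3101
G1 X0.26 Y2.99 E0.3488
G1 X-1.27 Y2.72 E0.3876
G1 X-2.46 Y1.72 E0.4264
G1 X-2.99 Y0.26 E0.4651

At z = 7.65 mm: the r=3 cylinder contributes a regular 12-gon of circumradius 3; (whole slice rotated 55° about Z — lengths, areas and connectivity unchanged). The outline is a single polygon with 12 vertices. Extrusion per mm of travel: 0.4 × 0.15 / (π × 0.875²) = 0.024945. Accumulating E over each segment gives final E = 0.4651.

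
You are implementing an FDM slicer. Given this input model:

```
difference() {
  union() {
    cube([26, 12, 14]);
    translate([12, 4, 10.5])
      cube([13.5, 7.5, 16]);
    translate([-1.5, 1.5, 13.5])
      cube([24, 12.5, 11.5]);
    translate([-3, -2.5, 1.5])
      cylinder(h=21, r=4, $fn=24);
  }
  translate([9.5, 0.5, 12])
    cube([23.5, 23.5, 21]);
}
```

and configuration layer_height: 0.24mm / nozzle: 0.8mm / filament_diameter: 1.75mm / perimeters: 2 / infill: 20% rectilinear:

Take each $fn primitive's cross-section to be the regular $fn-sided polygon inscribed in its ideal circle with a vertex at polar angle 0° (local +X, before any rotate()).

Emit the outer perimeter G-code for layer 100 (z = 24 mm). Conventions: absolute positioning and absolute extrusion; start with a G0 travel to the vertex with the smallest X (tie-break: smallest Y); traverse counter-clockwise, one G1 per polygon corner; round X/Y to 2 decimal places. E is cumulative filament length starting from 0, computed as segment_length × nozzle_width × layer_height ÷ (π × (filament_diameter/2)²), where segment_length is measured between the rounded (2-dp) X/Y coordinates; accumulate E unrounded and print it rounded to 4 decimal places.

G0 X-1.50 Y1.50 Z24.00
G1 X9.50 Y1.50 E0.8781
G1 X9.50 Y14.00 E1.8759
G1 X-1.50 Y14.00 E2.7539
G1 X-1.50 Y1.50 E3.7517

At z = 24 mm: the cube is absent (z outside [0, 14]); the 13.5×7.5 cube at (12, 4) contributes its full rectangle; the cube at (-1.5, 1.5) (footprint 24×12.5) is included at this height; the cylinder at (-3, -2.5) is not intersected at this z (z outside [1.5, 22.5]); Combining (union): the regions partially overlap (shared area 78.75 mm²), so overlapping operands fuse into one piece — 1 connected region; the 23.5×23.5 cube at (9.5, 0.5) contributes its full rectangle; Taking the first minus the rest: starting from the result so far, the 23.5×23.5 cube at (9.5, 0.5) partially overlaps it — only the 185.00 mm² overlap (of its 552.25 mm²) is removed, clipping the outline — 1 connected region. The outline is a single polygon with 4 vertices. Extrusion per mm of travel: 0.8 × 0.24 / (π × 0.875²) = 0.079824. Accumulating E over each segment gives final E = 3.7517.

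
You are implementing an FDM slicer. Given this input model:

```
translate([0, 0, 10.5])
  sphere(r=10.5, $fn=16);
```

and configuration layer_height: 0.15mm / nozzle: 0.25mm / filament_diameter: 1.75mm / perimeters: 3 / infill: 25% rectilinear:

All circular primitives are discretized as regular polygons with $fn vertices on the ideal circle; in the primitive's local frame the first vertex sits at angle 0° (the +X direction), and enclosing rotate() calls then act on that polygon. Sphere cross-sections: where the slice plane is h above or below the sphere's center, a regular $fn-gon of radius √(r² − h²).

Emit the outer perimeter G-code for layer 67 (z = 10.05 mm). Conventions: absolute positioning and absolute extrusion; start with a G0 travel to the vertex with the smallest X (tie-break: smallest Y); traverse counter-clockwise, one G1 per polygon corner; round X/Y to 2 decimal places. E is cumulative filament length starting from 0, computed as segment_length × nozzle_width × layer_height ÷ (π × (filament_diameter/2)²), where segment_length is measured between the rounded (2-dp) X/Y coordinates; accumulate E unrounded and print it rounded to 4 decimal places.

G0 X-10.49 Y0.00 Z10.05
G1 X-9.69 Y-4.01 E0.0638
G1 X-7.42 Y-7.42 E0.1276
G1 X-4.01 Y-9.69 E0.1915
G1 X0.00 Y-10.49 E0.2552
G1 X4.01 Y-9.69 E0.3190
G1 X7.42 Y-7.42 E0.3829
G1 X9.69 Y-4.01 E0.4467
G1 X10.49 Y0.00 E0.5105
G1 X9.69 Y4.01 E0.5742
G1 X7.42 Y7.42 E0.6381
G1 X4.01 Y9.69 E0.7020
G1 X0.00 Y10.49 E0.7657
G1 X-4.01 Y9.69 E0.8295
G1 X-7.42 Y7.42 E0.8933
G1 X-9.69 Y4.01 E0.9572
G1 X-10.49 Y0.00 E1.0209

At z = 10.05 mm: the sphere: section is a regular 16-gon, circumradius = √(r²−h²) = √(10.5²−0.45²) = 10.490. The outline is a single polygon with 16 vertices. Extrusion per mm of travel: 0.25 × 0.15 / (π × 0.875²) = 0.015591. Accumulating E over each segment gives final E = 1.0209.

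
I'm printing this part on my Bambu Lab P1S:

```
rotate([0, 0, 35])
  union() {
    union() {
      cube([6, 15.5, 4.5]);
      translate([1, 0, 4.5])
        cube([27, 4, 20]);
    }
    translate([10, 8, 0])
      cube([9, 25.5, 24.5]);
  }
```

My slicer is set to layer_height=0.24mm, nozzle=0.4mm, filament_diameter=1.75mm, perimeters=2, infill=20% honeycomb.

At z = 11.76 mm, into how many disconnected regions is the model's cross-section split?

At z = 11.76 mm: the cube is not intersected at this z (z outside [0, 4.5]); the cube at (1, 0) (footprint 27×4) is included at this height; Taking the union: only the 27×4 cube at (1, 0) is present, so the union is just that shape — 1 connected region; the 9×25.5 cube at (10, 8) contributes its full rectangle; Combining (union): the 2 present regions are separate (no shared area or edge), so areas and boundary lengths simply add and each stays a separate island — 2 connected regions; (rotated 35° about Z; rotation is an isometry so areas/perimeters/island counts are preserved). The result has 2 disconnected regions.

2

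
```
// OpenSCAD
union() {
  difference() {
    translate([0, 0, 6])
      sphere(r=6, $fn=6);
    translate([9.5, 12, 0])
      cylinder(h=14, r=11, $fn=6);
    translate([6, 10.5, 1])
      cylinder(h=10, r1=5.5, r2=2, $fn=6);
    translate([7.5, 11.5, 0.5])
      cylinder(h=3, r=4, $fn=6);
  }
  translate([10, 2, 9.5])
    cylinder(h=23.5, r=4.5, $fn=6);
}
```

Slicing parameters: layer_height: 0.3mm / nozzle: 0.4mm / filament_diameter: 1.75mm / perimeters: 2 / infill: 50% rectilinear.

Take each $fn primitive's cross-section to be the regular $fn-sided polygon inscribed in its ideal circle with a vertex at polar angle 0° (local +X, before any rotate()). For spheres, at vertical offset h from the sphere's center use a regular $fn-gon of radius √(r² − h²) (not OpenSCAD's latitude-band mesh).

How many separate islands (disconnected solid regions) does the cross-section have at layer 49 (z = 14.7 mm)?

At z = 14.7 mm: the sphere is not intersected at this z (|z−center|=8.700 > r=6); the cylinder at (9.5, 12) is not intersected at this z (z outside [0, 14]); the cone at (6, 10.5) is not intersected at this z (z outside [1, 11]); the cylinder at (7.5, 11.5) is absent (z outside [0.5, 3.5]); After the difference (first − rest): the first operand is absent here, so nothing remains; the r=4.5 cylinder at (10, 2) gives a regular 6-gon of circumradius 4.5 (constant along its height); Combining (union): only the r=4.5 cylinder at (10, 2) is present, so the union is just that shape — 1 connected region. Overall, the cross-section is a single solid region. Island count = 1.

1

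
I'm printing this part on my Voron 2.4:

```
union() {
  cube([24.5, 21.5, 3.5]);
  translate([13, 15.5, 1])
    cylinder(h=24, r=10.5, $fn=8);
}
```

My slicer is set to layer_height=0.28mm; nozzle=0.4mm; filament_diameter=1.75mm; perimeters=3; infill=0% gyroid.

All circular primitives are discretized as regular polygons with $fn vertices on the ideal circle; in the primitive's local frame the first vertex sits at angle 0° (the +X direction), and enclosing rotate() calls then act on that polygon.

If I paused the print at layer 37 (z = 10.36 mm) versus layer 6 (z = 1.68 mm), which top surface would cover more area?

layer 6 (z = 1.68 mm)

Layer 37 (z = 10.36): the cube is absent (z outside [0, 3.5]); the r=10.5 cylinder at (13, 15.5) contributes a regular 8-gon of circumradius 10.5 (area = (8/2)·10.500²·sin(360°/8) = 311.83 mm²); Taking the union: only the r=10.5 cylinder at (13, 15.5) is present, so the union is just that shape — area = 311.83 mm². So its area = 311.83 mm². Layer 6 (z = 1.68): the cube is present — its section is the full 24.5×21.5 rectangle (area 526.75 mm²); the r=10.5 cylinder at (13, 15.5) contributes a regular 8-gon of circumradius 10.5 (area = (8/2)·10.500²·sin(360°/8) = 311.83 mm²); Merging all regions: the regions partially overlap — summed areas 838.58 mm² minus the doubly-counted overlap 267.01 mm² gives 571.58 mm² — area = 571.58 mm². So its area = 571.58 mm². Layer 6 is larger (571.58 vs 311.83 mm²).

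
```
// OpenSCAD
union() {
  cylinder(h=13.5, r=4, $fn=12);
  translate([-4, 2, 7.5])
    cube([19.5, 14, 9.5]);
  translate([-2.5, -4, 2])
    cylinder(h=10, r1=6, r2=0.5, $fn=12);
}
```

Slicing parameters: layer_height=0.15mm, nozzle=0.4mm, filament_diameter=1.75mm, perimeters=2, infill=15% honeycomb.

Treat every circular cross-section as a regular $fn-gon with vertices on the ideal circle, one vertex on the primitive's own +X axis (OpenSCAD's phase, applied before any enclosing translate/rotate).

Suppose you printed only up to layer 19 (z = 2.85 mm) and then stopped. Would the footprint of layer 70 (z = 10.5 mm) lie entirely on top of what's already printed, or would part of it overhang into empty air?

part overhangs

Compare the two slices. At z = 2.85: the cylinder: section is a regular 12-gon, circumradius r=4 (area = (12/2)·4.000²·sin(360°/12) = 48.00 mm²); the cube at (-4, 2) is not intersected at this z (z outside [7.5, 17]); the cone at (-2.5, -4) contributes a regular 12-gon of circumradius 5.532 (interpolated between r1=6 and r2=0.5 at t=0.085) (area = (12/2)·5.532²·sin(360°/12) = 91.83 mm²); Taking the union: the regions partially overlap — summed areas 139.83 mm² minus the doubly-counted overlap 25.41 mm² gives 114.42 mm² — area = 114.42 mm². At z = 10.5: the r=4 cylinder gives a regular 12-gon of circumradius 4 (constant along its height) (area = (12/2)·4.000²·sin(360°/12) = 48.00 mm²); the cube at (-4, 2) is present — its section is the full 19.5×14 rectangle (area 273.00 mm²); the cone at (-2.5, -4) (r1=6→r2=0.5) has section circumradius 1.325 here — a regular 12-gon (area = (12/2)·1.325²·sin(360°/12) = 5.27 mm²); Taking the union: the regions partially overlap — summed areas 326.27 mm² minus the doubly-counted overlap 9.69 mm² gives 316.57 mm² — area = 316.57 mm². Checking containment: at z = 10.5 the cross-section extends beyond the z = 2.85 cross-section by about 263.93 mm².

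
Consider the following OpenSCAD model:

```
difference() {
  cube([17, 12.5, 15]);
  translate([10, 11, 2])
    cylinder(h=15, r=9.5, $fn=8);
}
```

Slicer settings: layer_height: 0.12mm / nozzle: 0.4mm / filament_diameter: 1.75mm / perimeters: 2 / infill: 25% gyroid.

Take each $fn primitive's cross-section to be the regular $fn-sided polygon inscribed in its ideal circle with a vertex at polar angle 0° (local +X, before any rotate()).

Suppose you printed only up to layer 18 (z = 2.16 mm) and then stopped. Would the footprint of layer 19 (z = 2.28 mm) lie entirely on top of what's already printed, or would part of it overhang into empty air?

Compare the two slices. At z = 2.16: the cube is present — its section is the full 17×12.5 rectangle (area 212.50 mm²); the r=9.5 cylinder at (10, 11) gives a regular 8-gon of circumradius 9.5 (constant along its height) (area = (8/2)·9.500²·sin(360°/8) = 255.27 mm²); Taking the first minus the rest: starting from the 17×12.5 cube (212.50 mm²), the r=9.5 cylinder at (10, 11) partially overlaps it — only the 144.37 mm² overlap (of its 255.27 mm²) is removed, clipping the outline — area = 68.13 mm². At z = 2.28: the cube (footprint 17×12.5) is included at this height (area 212.50 mm²); the r=9.5 cylinder at (10, 11) gives a regular 8-gon of circumradius 9.5 (constant along its height) (area = (8/2)·9.500²·sin(360°/8) = 255.27 mm²); Taking the first minus the rest: starting from the 17×12.5 cube (212.50 mm²), the r=9.5 cylinder at (10, 11) partially overlaps it — only the 144.37 mm² overlap (of its 255.27 mm²) is removed, clipping the outline — area = 68.13 mm². Checking containment: the cross-section at z = 2.28 is a subset of the cross-section at z = 2.16.

entirely on top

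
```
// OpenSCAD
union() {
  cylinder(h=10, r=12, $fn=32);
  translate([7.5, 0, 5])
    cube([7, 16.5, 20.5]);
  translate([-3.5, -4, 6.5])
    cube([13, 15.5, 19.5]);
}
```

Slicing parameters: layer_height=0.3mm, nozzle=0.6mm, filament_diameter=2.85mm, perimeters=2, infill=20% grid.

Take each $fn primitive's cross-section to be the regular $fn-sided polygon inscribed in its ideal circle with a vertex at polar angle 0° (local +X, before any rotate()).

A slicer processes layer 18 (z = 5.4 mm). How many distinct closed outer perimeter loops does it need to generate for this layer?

1

At z = 5.4 mm: the cylinder: section is a regular 32-gon, circumradius r=12; the 7×16.5 cube at (7.5, 0) contributes its full rectangle; the cube at (-3.5, -4) does not reach this height (z outside [6.5, 26]); Combining (union): the regions partially overlap (shared area 28.94 mm²), so overlapping operands fuse into one piece — 1 connected region. The result has 1 disconnected region.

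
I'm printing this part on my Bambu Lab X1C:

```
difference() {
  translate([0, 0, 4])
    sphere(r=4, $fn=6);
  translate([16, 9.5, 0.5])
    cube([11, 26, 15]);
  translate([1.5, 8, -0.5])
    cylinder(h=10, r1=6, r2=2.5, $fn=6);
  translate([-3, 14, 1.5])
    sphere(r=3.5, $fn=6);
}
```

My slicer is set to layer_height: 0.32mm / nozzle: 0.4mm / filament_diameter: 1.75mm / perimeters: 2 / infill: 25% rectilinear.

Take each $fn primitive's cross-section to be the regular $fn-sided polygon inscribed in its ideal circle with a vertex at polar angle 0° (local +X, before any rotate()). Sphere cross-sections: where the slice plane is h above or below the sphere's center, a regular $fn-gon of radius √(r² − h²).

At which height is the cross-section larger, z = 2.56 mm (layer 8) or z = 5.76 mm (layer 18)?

layer 8 (z = 2.56 mm)

Layer 8 (z = 2.56): the r=4 sphere contributes a regular 6-gon of circumradius √(4²−1.44²) = 3.732 (area = (6/2)·3.732²·sin(360°/6) = 36.18 mm²); the cube at (16, 9.5) (footprint 11×26) is included at this height (area 286.00 mm²); the cone at (1.5, 8) contributes a regular 6-gon of circumradius 4.929 (interpolated between r1=6 and r2=2.5 at t=0.306) (area = (6/2)·4.929²·sin(360°/6) = 63.12 mm²); the r=3.5 sphere at (-3, 14) contributes a regular 6-gon of circumradius √(3.5²−1.06²) = 3.336 (area = (6/2)·3.336²·sin(360°/6) = 28.91 mm²); After the difference (first − rest): starting from the r=4 sphere (36.18 mm²), the 11×26 cube at (16, 9.5) misses the remaining region (no effect); the cone at (1.5, 8) misses the remaining region (no effect); the r=3.5 sphere at (-3, 14) misses the remaining region (no effect) — area = 36.18 mm². So its area = 36.18 mm². Layer 18 (z = 5.76): the r=4 sphere slices to a regular 6-gon of circumradius 3.592 (√(r²−h²) with h=1.76 from center) (area = (6/2)·3.592²·sin(360°/6) = 33.52 mm²); the 11×26 cube at (16, 9.5) contributes its full rectangle (area 286.00 mm²); the cone at (1.5, 8): at t=0.626 of its height the radius interpolates to r₁+(r₂−r₁)t = 3.809, giving a regular 6-gon of that circumradius (area = (6/2)·3.809²·sin(360°/6) = 37.69 mm²); the sphere at (-3, 14) is absent (|z−center|=4.260 > r=3.5); After the difference (first − rest): starting from the r=4 sphere (33.52 mm²), the 11×26 cube at (16, 9.5) misses the remaining region (no effect); the cone at (1.5, 8) misses the remaining region (no effect) — area = 33.52 mm². So its area = 33.52 mm². Layer 8 is larger (36.18 vs 33.52 mm²).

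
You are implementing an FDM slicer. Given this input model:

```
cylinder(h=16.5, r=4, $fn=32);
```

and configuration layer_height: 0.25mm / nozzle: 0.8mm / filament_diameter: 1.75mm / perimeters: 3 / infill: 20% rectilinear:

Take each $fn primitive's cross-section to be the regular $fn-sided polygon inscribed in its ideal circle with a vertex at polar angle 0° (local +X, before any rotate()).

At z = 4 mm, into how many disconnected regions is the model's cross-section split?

At z = 4 mm: the r=4 cylinder gives a regular 32-gon of circumradius 4 (constant along its height). The result has 1 disconnected region.

1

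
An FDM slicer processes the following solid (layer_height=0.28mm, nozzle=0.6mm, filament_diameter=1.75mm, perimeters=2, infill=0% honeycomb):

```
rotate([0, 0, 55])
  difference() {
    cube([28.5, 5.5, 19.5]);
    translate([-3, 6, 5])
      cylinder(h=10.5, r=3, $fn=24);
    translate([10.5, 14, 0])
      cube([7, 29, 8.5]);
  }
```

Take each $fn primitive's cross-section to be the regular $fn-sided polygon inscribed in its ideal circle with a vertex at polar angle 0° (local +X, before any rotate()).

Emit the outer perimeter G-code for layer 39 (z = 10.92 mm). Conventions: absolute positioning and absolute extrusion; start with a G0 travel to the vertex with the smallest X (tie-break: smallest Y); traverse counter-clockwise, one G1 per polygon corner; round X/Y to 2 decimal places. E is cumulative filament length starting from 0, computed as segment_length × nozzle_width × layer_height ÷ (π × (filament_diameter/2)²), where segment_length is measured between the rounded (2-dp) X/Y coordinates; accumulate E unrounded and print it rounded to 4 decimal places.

G0 X-4.51 Y3.15 Z10.92
G1 X0.00 Y0.00 E0.3842
G1 X16.35 Y23.35 E2.3752
G1 X11.84 Y26.50 E2.7594
G1 X-4.51 Y3.15 E4.7504

At z = 10.92 mm: the 28.5×5.5 cube contributes its full rectangle; the cylinder at (-3, 6): section is a regular 24-gon, circumradius r=3; the cube at (10.5, 14) is absent (z outside [0, 8.5]); Subtracting the remaining from the first: starting from the 28.5×5.5 cube, the r=3 cylinder at (-3, 6) misses the remaining region (no effect) — 1 connected region; (whole slice rotated 55° about Z — lengths, areas and connectivity unchanged). The outline is a single polygon with 4 vertices. Extrusion per mm of travel: 0.6 × 0.28 / (π × 0.875²) = 0.069846. Accumulating E over each segment gives final E = 4.7504.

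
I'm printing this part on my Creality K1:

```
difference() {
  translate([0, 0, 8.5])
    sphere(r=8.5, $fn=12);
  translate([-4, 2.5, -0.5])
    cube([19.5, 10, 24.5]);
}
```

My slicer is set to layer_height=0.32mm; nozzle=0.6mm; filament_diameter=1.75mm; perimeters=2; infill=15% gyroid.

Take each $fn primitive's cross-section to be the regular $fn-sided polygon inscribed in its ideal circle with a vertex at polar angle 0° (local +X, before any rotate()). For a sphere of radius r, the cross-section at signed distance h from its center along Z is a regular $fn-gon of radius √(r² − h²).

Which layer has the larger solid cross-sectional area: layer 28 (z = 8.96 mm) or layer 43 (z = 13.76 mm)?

Layer 28 (z = 8.96): the sphere: section is a regular 12-gon, circumradius = √(r²−h²) = √(8.5²−0.46²) = 8.488 (area = (12/2)·8.488²·sin(360°/12) = 216.12 mm²); the cube at (-4, 2.5) is present — its section is the full 19.5×10 rectangle (area 195.00 mm²); After the difference (first − rest): starting from the r=8.5 sphere (216.12 mm²), the 19.5×10 cube at (-4, 2.5) partially overlaps it — only the 55.45 mm² overlap (of its 195.00 mm²) is removed, clipping the outline — area = 160.66 mm². So its area = 160.66 mm². Layer 43 (z = 13.76): the sphere: section is a regular 12-gon, circumradius = √(r²−h²) = √(8.5²−5.26²) = 6.677 (area = (12/2)·6.677²·sin(360°/12) = 133.75 mm²); the 19.5×10 cube at (-4, 2.5) contributes its full rectangle (area 195.00 mm²); Subtracting the remaining from the first: starting from the r=8.5 sphere (133.75 mm²), the 19.5×10 cube at (-4, 2.5) partially overlaps it — only the 31.99 mm² overlap (of its 195.00 mm²) is removed, clipping the outline — area = 101.76 mm². So its area = 101.76 mm². Layer 28 is larger (160.66 vs 101.76 mm²).

layer 28 (z = 8.96 mm)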